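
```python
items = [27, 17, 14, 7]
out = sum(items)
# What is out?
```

Trace:
`items = [27, 17, 14, 7]` → items = [27, 17, 14, 7]
`out = sum(items)` → out = 65
So out = 65

Answer: 65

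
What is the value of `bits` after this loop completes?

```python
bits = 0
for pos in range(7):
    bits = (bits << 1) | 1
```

Build 7 consecutive 1-bits: 0b1111111
`bits` takes the values: 0 → 1 → 3 → 7 → 15 → 31 → 63 → 127

Answer: 127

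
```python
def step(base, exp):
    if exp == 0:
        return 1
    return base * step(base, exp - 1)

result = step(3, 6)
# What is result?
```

step(3, 6) = 3 * 3 * 3 * 3 * 3 * 3 = 729

Answer: 729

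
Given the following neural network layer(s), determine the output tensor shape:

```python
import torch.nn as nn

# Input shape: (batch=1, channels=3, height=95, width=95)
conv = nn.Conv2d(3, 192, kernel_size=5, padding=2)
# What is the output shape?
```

Input: (1, 3, 95, 95) -> Output: (1, 192, 95, 95)

Answer: (1, 192, 95, 95)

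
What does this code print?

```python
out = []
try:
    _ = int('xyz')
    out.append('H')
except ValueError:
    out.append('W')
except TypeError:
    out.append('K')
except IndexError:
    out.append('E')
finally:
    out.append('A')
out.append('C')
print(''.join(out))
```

Execution trace: 'W' (except ValueError) → 'A' (finally) → 'C' (after the try/except). Output: WAC

Answer: WAC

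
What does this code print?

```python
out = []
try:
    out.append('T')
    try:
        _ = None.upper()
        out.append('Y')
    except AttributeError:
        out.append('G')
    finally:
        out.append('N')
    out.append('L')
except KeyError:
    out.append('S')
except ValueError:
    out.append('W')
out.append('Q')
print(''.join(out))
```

Execution trace: 'T' (try body) → 'G' (inner except AttributeError) → 'N' (inner finally) → 'L' (try body, no exception) → 'Q' (after the try/except). Output: TGNLQ

Answer: TGNLQ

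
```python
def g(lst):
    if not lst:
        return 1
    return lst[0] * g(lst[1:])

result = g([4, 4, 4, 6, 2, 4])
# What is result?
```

Product over [4, 4, 4, 6, 2, 4] = 4 * 4 * 4 * 6 * 2 * 4 = 3072

Answer: 3072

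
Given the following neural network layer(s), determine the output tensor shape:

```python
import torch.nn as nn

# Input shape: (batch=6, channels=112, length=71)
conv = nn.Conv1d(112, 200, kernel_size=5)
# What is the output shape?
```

Input: (6, 112, 71) -> Output: (6, 200, 67)

Answer: (6, 200, 67)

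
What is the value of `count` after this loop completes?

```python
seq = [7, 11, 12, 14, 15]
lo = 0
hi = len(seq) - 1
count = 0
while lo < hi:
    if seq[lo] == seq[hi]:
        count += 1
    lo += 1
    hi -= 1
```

Count matching pairs from ends
`count` takes the values: 0

Answer: 0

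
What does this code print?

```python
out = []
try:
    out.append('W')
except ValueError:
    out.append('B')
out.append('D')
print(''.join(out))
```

Execution trace: 'W' (try body, no exception) → 'D' (after the try/except). Output: WD

Answer: WD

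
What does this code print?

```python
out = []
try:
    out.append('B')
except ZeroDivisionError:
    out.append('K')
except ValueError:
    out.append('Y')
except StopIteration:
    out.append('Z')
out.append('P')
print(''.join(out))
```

Execution trace: 'B' (try body, no exception) → 'P' (after the try/except). Output: BP

Answer: BP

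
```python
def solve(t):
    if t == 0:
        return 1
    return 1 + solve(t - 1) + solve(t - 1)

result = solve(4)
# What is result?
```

solve(t) = 1 + 2·solve(t-1), solve(0)=1. Closed form: (1+1)·2^4 - 1 = 31.

Answer: 31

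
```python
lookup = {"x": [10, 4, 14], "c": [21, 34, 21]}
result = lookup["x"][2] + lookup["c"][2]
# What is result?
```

Trace:
`lookup = {"x": [10, 4, 14], "c": [21, 34, 21]}` → lookup = {'x': [10, 4, 14], 'c': [21, 34, 21]}
`result = lookup["x"][2] + lookup["c"][2]` → result = 35
So result = 35

Answer: 35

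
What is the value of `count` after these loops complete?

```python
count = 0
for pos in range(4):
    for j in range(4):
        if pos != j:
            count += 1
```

4² - 4 (exclude diagonal)
`count` takes the values: 0 → 1 → 2 → 3 → 4 → 5 → 6 → 7 → 8 → 9 → 10 → 11 → 12

Answer: 12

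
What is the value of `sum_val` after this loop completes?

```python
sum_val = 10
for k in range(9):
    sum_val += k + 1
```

Start at 10, add 1 to 9 = 55
`sum_val` takes the values: 10 → 11 → 13 → 16 → 20 → 25 → 31 → 38 → 46 → 55

Answer: 55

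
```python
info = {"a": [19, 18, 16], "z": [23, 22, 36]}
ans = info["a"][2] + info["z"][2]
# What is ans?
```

Trace:
`info = {"a": [19, 18, 16], "z": [23, 22, 36]}` → info = {'a': [19, 18, 16], 'z': [23, 22, 36]}
`ans = info["a"][2] + info["z"][2]` → ans = 52
So ans = 52

Answer: 52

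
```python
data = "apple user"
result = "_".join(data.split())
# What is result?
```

Trace:
`data = "apple user"` → data = 'apple user'
`result = "_".join(data.split())` → result = 'apple_user'
So result = 'apple_user'

Answer: 'apple_user'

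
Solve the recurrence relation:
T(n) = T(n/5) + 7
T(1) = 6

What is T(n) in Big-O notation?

Each step divides n by 5 and adds 7. After log_5(n) steps we reach T(1)=6. So T(n) = 7·log_5(n) + 6 = O(log n).

Answer: O(log n)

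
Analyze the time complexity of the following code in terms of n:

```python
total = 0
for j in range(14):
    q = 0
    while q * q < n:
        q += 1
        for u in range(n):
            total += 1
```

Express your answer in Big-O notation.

Each loop level contributes: 1 × √n × n. Multiplying the contributions gives O(n√n).

Answer: O(n√n)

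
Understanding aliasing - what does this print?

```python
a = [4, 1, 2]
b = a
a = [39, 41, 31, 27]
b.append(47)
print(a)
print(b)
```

Key concept: rebinding vs mutation: a is rebound to a new list, b still points at the original.
Step by step:
`a = [4, 1, 2]` → a = [4, 1, 2]
`b = a` → b = [4, 1, 2] (same object as a)
`a = [39, 41, 31, 27]` → a = [39, 41, 31, 27]
`b.append(47)` → b = [4, 1, 2, 47]
`print(a)` → prints [39, 41, 31, 27]
`print(b)` → prints [4, 1, 2, 47]

Answer:
[39, 41, 31, 27]
[4, 1, 2, 47]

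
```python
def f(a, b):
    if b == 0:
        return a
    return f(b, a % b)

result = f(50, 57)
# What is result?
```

f(50, 57) -> f(57, 50) -> f(50, 7) -> f(7, 1) -> f(1, 0) -> 1

Answer: 1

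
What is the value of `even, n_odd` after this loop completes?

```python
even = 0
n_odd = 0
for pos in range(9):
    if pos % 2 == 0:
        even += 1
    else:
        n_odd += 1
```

Count evens and odds in range(9)
`even, n_odd` takes the values: (0, 0) → (1, 0) → (1, 1) → (2, 1) → (2, 2) → (3, 2) → (3, 3) → (4, 3) → (4, 4) → (5, 4)

Answer: 5, 4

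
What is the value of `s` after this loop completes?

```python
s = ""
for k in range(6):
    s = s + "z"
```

Repeat 'z' 6 times
`s` takes the values: "" → "z" → "zz" → "zzz" → "zzzz" → "zzzzz" → "zzzzzz"

Answer: "zzzzzz"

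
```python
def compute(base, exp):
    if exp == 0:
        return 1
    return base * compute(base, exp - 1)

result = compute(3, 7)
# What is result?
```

compute(3, 7) = 3 * 3 * 3 * 3 * 3 * 3 * 3 = 2187

Answer: 2187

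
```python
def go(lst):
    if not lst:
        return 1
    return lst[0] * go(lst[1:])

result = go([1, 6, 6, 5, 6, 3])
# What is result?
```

Product over [1, 6, 6, 5, 6, 3] = 1 * 6 * 6 * 5 * 6 * 3 = 3240

Answer: 3240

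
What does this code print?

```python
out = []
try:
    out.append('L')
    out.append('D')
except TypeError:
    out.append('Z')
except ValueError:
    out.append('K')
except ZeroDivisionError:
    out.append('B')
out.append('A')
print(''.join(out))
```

Execution trace: 'L' (try body) → 'D' (try body, no exception) → 'A' (after the try/except). Output: LDA

Answer: LDA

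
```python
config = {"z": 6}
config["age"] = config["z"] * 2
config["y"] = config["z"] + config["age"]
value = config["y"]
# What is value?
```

Trace:
`config = {"z": 6}` → config = {'z': 6}
`config["age"] = config["z"] * 2` → config = {'z': 6, 'age': 12}
`config["y"] = config["z"] + config["age"]` → config = {'z': 6, 'age': 12, 'y': 18}
`value = config["y"]` → value = 18
So value = 18

Answer: 18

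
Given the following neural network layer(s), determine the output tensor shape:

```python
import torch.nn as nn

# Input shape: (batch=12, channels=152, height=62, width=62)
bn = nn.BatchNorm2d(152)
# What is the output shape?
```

Input: (12, 152, 62, 62) -> Output: (12, 152, 62, 62)

Answer: (12, 152, 62, 62)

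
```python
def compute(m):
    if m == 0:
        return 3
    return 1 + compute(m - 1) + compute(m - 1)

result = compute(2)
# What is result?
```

compute(m) = 1 + 2·compute(m-1), compute(0)=3. Closed form: (3+1)·2^2 - 1 = 15.

Answer: 15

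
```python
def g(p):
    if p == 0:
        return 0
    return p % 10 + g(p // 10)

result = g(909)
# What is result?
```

Sum of digits of 909: 9 + 0 + 9 = 18

Answer: 18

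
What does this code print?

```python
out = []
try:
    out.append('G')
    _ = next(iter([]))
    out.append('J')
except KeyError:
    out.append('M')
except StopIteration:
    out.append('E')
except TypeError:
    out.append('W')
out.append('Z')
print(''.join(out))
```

Execution trace: 'G' (try body) → 'E' (except StopIteration) → 'Z' (after the try/except). Output: GEZ

Answer: GEZ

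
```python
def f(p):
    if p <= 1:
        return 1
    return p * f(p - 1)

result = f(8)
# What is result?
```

f(8) = 8 * 7 * 6 * 5 * 4 * 3 * 2 * 1 = 40320

Answer: 40320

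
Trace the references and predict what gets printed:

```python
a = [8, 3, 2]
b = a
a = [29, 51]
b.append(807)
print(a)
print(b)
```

Key concept: rebinding vs mutation: a is rebound to a new list, b still points at the original.
Step by step:
`a = [8, 3, 2]` → a = [8, 3, 2]
`b = a` → b = [8, 3, 2] (same object as a)
`a = [29, 51]` → a = [29, 51]
`b.append(807)` → b = [8, 3, 2, 807]
`print(a)` → prints [29, 51]
`print(b)` → prints [8, 3, 2, 807]

Answer:
[29, 51]
[8, 3, 2, 807]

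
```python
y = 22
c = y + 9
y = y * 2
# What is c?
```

Trace:
`y = 22` → y = 22
`c = y + 9` → c = 31
`y = y * 2` → y = 44
So c = 31

Answer: 31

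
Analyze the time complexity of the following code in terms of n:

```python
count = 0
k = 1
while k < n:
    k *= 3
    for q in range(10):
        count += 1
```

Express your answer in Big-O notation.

Each loop level contributes: log n × 1. Multiplying the contributions gives O(log n).

Answer: O(log n)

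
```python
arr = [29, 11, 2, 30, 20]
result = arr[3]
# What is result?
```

Trace:
`arr = [29, 11, 2, 30, 20]` → arr = [29, 11, 2, 30, 20]
`result = arr[3]` → result = 30
So result = 30

Answer: 30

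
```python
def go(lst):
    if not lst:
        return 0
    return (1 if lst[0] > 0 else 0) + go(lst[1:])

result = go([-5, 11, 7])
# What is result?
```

Count of positive elements in [-5, 11, 7] = 2

Answer: 2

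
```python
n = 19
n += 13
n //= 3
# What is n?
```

Trace:
`n = 19` → n = 19
`n += 13` → n = 32
`n //= 3` → n = 10
So n = 10

Answer: 10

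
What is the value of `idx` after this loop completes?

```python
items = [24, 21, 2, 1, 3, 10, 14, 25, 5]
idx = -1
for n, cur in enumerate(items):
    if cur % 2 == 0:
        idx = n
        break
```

First even number index in [24, 21, 2, 1, 3, 10, 14, 25, 5]
`idx` takes the values: -1 → 0

Answer: 0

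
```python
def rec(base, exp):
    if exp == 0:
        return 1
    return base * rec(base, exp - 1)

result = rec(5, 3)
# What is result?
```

rec(5, 3) = 5 * 5 * 5 = 125

Answer: 125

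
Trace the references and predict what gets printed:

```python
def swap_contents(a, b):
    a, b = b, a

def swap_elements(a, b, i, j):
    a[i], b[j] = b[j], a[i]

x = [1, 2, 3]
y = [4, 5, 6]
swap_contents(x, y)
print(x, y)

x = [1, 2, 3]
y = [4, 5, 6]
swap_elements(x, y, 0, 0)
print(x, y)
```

Key concept: parameter rebinding vs mutation.
Step by step:
`x = [1, 2, 3]` → x = [1, 2, 3]
`y = [4, 5, 6]` → y = [4, 5, 6]
`swap_contents(x, y)` → no visible change to tracked variables
`print(x, y)` → prints [1, 2, 3] [4, 5, 6]
`x = [1, 2, 3]` → x = [1, 2, 3]
`y = [4, 5, 6]` → y = [4, 5, 6]
`swap_elements(x, y, 0, 0)` → x = [4, 2, 3]; y = [1, 5, 6]
`print(x, y)` → prints [4, 2, 3] [1, 5, 6]

Answer:
[1, 2, 3] [4, 5, 6]
[4, 2, 3] [1, 5, 6]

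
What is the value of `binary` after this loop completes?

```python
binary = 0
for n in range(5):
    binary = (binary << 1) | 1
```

Build 5 consecutive 1-bits: 0b11111
`binary` takes the values: 0 → 1 → 3 → 7 → 15 → 31

Answer: 31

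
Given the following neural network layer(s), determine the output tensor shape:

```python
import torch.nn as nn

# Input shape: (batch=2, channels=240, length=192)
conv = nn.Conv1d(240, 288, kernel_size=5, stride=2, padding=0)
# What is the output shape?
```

Input: (2, 240, 192) -> Output: (2, 288, 94)

Answer: (2, 288, 94)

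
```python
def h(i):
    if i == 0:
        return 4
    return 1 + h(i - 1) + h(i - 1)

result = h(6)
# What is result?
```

h(i) = 1 + 2·h(i-1), h(0)=4. Closed form: (4+1)·2^6 - 1 = 319.

Answer: 319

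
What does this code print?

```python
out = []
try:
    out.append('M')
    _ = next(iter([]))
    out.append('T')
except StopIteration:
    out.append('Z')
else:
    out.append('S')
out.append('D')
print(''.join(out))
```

Execution trace: 'M' (try body) → 'Z' (except StopIteration) → 'D' (after the try/except). Output: MZD

Answer: MZD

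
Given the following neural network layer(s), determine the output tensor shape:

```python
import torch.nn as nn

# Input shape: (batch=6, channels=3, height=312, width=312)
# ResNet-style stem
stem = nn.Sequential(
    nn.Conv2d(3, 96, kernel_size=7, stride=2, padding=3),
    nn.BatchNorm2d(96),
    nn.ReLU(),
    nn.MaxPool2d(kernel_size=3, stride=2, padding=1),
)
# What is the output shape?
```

Input: (6, 3, 312, 312) -> after Conv2d 7x7 stride=2: (6, 96, 156, 156) -> Output: (6, 96, 78, 78)

Answer: (6, 96, 78, 78)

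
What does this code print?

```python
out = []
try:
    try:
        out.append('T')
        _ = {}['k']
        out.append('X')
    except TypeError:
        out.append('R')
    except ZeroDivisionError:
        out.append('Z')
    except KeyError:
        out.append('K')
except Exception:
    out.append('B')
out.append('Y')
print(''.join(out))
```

Execution trace: 'T' (inner try body) → 'K' (inner except KeyError) → 'Y' (after the try/except). Output: TKY

Answer: TKY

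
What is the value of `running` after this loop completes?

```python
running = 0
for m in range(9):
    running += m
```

Sum of 0 to 8 = 36
`running` takes the values: 0 → 1 → 3 → 6 → 10 → 15 → 21 → 28 → 36

Answer: 36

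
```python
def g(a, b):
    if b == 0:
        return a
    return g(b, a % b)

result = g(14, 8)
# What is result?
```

g(14, 8) -> g(8, 6) -> g(6, 2) -> g(2, 0) -> 2

Answer: 2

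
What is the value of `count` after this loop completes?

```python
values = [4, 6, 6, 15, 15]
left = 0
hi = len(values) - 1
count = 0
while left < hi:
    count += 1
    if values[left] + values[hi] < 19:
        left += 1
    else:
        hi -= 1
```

Steps to find pair summing to 19
`count` takes the values: 0 → 1 → 2 → 3 → 4

Answer: 4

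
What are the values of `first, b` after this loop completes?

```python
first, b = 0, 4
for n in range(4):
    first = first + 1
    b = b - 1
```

first goes 0→4, b goes 4→0
`first, b` takes the values: (0, 4) → (1, 4) → (1, 3) → (2, 3) → (2, 2) → (3, 2) → (3, 1) → (4, 1) → (4, 0)

Answer: 4, 0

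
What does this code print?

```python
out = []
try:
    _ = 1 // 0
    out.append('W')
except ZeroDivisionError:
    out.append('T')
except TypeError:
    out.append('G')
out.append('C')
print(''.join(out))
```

Execution trace: 'T' (except ZeroDivisionError) → 'C' (after the try/except). Output: TC

Answer: TC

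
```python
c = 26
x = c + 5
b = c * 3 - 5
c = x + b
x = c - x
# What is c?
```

Trace:
`c = 26` → c = 26
`x = c + 5` → x = 31
`b = c * 3 - 5` → b = 73
`c = x + b` → c = 104
`x = c - x` → x = 73
So c = 104

Answer: 104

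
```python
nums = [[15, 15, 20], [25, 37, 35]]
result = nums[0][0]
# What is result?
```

Trace:
`nums = [[15, 15, 20], [25, 37, 35]]` → nums = [[15, 15, 20], [25, 37, 35]]
`result = nums[0][0]` → result = 15
So result = 15

Answer: 15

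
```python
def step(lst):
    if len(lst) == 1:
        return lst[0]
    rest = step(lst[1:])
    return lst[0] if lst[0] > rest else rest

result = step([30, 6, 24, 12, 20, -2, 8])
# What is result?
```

Recursive max over [30, 6, 24, 12, 20, -2, 8] = 30

Answer: 30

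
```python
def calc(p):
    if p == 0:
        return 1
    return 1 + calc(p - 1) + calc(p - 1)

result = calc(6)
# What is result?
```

calc(p) = 1 + 2·calc(p-1), calc(0)=1. Closed form: (1+1)·2^6 - 1 = 127.

Answer: 127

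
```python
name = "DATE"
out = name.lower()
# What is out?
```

Trace:
`name = "DATE"` → name = 'DATE'
`out = name.lower()` → out = 'date'
So out = 'date'

Answer: 'date'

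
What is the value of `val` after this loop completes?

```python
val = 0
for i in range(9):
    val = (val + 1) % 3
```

Increment mod 3, 9 times = 0
`val` takes the values: 0 → 1 → 2 → 0 → 1 → 2 → 0 → 1 → 2 → 0

Answer: 0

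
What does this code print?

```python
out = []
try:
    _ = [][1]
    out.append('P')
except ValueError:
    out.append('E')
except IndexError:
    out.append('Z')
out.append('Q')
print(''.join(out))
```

Execution trace: 'Z' (except IndexError) → 'Q' (after the try/except). Output: ZQ

Answer: ZQ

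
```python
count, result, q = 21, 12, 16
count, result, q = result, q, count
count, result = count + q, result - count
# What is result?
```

Trace:
`count, result, q = 21, 12, 16` → count = 21; result = 12; q = 16
`count, result, q = result, q, count` → count = 12; result = 16; q = 21
`count, result = count + q, result - count` → count = 33; result = 4
So result = 4

Answer: 4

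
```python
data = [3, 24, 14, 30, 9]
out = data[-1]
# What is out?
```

Trace:
`data = [3, 24, 14, 30, 9]` → data = [3, 24, 14, 30, 9]
`out = data[-1]` → out = 9
So out = 9

Answer: 9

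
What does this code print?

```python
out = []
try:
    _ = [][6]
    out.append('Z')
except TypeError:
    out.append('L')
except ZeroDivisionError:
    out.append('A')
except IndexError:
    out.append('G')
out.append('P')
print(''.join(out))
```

Execution trace: 'G' (except IndexError) → 'P' (after the try/except). Output: GP

Answer: GP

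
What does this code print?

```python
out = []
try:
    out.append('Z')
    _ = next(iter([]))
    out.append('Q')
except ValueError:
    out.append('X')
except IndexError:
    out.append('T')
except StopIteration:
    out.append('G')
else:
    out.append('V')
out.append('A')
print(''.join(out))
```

Execution trace: 'Z' (try body) → 'G' (except StopIteration) → 'A' (after the try/except). Output: ZGA

Answer: ZGA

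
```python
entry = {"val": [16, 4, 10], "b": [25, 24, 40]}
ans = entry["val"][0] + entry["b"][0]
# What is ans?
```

Trace:
`entry = {"val": [16, 4, 10], "b": [25, 24, 40]}` → entry = {'val': [16, 4, 10], 'b': [25, 24, 40]}
`ans = entry["val"][0] + entry["b"][0]` → ans = 41
So ans = 41

Answer: 41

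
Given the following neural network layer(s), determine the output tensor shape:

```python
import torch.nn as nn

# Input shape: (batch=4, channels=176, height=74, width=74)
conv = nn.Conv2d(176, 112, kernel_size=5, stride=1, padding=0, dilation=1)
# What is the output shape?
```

Input: (4, 176, 74, 74) -> Output: (4, 112, 70, 70)

Answer: (4, 112, 70, 70)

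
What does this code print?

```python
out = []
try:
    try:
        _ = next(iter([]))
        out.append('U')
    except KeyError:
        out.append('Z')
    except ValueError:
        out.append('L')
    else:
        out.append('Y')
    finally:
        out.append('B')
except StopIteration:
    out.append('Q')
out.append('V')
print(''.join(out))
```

Execution trace: 'B' (finally) → 'Q' (outer except StopIteration) → 'V' (after the try/except). Output: BQV

Answer: BQV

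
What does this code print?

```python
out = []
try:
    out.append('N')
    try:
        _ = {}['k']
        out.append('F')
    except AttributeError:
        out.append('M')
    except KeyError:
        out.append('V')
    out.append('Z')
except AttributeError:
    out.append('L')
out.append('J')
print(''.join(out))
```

Execution trace: 'N' (try body) → 'V' (inner except KeyError) → 'Z' (try body, no exception) → 'J' (after the try/except). Output: NVZJ

Answer: NVZJ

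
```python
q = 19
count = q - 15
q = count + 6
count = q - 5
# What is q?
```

Trace:
`q = 19` → q = 19
`count = q - 15` → count = 4
`q = count + 6` → q = 10
`count = q - 5` → count = 5
So q = 10

Answer: 10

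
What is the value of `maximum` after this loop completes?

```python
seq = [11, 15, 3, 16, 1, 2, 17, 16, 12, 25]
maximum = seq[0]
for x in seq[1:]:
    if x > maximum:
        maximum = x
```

Maximum of [11, 15, 3, 16, 1, 2, 17, 16, 12, 25]
`maximum` takes the values: 11 → 15 → 16 → 17 → 25

Answer: 25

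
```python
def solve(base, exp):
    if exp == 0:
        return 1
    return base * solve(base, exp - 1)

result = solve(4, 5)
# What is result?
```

solve(4, 5) = 4 * 4 * 4 * 4 * 4 = 1024

Answer: 1024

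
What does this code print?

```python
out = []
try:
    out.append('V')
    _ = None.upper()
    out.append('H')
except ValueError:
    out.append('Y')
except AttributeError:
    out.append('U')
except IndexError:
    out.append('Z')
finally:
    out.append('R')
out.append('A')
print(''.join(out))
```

Execution trace: 'V' (try body) → 'U' (except AttributeError) → 'R' (finally) → 'A' (after the try/except). Output: VURA

Answer: VURA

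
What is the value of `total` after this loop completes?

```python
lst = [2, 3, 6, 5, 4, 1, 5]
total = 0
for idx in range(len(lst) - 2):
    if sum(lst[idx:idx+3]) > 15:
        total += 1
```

Count windows with sum > 15
`total` takes the values: 0

Answer: 0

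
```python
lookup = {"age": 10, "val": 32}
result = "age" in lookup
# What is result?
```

Trace:
`lookup = {"age": 10, "val": 32}` → lookup = {'age': 10, 'val': 32}
`result = "age" in lookup` → result = True
So result = True

Answer: True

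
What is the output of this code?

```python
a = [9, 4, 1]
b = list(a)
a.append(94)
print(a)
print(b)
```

Key concept: list() constructor creates copy.
Step by step:
`a = [9, 4, 1]` → a = [9, 4, 1]
`b = list(a)` → b = [9, 4, 1]
`a.append(94)` → a = [9, 4, 1, 94]
`print(a)` → prints [9, 4, 1, 94]
`print(b)` → prints [9, 4, 1]

Answer:
[9, 4, 1, 94]
[9, 4, 1]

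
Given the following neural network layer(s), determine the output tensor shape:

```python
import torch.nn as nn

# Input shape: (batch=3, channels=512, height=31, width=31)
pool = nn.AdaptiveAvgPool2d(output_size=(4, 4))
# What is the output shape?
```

Input: (3, 512, 31, 31) -> Output: (3, 512, 4, 4)

Answer: (3, 512, 4, 4)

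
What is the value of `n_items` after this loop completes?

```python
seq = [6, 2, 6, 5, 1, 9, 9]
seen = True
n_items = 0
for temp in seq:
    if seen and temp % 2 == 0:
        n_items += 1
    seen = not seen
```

Count even values at even positions
`n_items` takes the values: 0 → 1 → 2

Answer: 2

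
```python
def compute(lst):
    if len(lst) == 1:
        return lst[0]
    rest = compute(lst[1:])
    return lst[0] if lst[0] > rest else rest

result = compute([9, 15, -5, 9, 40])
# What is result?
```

Recursive max over [9, 15, -5, 9, 40] = 40

Answer: 40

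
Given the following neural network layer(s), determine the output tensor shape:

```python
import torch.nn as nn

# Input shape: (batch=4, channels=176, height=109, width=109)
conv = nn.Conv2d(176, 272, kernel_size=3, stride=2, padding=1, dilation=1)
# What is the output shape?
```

Input: (4, 176, 109, 109) -> Output: (4, 272, 55, 55)

Answer: (4, 272, 55, 55)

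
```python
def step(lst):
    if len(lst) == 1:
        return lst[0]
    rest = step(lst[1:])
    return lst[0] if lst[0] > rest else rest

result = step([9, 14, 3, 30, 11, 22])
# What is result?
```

Recursive max over [9, 14, 3, 30, 11, 22] = 30

Answer: 30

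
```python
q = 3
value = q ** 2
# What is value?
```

Trace:
`q = 3` → q = 3
`value = q ** 2` → value = 9
So value = 9

Answer: 9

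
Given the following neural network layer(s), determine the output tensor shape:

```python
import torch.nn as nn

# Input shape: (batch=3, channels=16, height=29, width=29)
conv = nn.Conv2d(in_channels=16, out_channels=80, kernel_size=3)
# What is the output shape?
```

Input: (3, 16, 29, 29) -> Output: (3, 80, 27, 27)

Answer: (3, 80, 27, 27)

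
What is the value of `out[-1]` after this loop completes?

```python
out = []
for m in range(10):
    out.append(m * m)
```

Last element of squares 0 to 9
`out` takes the values: [] → [0] → [0, 1] → [0, 1, 4] → [0, 1, 4, 9] → [0, 1, 4, 9, 16] → [0, 1, 4, 9, 16, 25] → [0, 1, 4, 9, 16, 25, 36] → [0, 1, 4, 9, 16, 25, 36, 49] → [0, 1, 4, 9, 16, 25, 36, 49, 64] → [0, 1, 4, 9, 16, 25, 36, 49, 64, 81]
So `out[-1]` = 81

Answer: 81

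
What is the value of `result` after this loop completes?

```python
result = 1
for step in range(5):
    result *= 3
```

3^5 = 243
`result` takes the values: 1 → 3 → 9 → 27 → 81 → 243

Answer: 243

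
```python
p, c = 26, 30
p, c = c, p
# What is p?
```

Trace:
`p, c = 26, 30` → p = 26; c = 30
`p, c = c, p` → p = 30; c = 26
So p = 30

Answer: 30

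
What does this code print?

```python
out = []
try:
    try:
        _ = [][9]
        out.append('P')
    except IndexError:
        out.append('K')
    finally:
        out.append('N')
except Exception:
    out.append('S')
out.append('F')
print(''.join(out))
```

Execution trace: 'K' (inner except IndexError) → 'N' (inner finally) → 'F' (after the try/except). Output: KNF

Answer: KNF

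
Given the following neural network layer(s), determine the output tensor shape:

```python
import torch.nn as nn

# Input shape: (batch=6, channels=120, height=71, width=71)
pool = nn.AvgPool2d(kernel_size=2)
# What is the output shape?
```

Input: (6, 120, 71, 71) -> Output: (6, 120, 35, 35)

Answer: (6, 120, 35, 35)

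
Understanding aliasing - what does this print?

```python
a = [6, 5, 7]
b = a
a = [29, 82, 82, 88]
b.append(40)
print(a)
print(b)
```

Key concept: rebinding vs mutation: a is rebound to a new list, b still points at the original.
Step by step:
`a = [6, 5, 7]` → a = [6, 5, 7]
`b = a` → b = [6, 5, 7] (same object as a)
`a = [29, 82, 82, 88]` → a = [29, 82, 82, 88]
`b.append(40)` → b = [6, 5, 7, 40]
`print(a)` → prints [29, 82, 82, 88]
`print(b)` → prints [6, 5, 7, 40]

Answer:
[29, 82, 82, 88]
[6, 5, 7, 40]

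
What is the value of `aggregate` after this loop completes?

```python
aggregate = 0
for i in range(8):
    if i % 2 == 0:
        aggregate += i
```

Sum of even numbers 0 to 7
`aggregate` takes the values: 0 → 2 → 6 → 12

Answer: 12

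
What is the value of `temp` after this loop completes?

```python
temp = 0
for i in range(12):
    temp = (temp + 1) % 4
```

Increment mod 4, 12 times = 0
`temp` takes the values: 0 → 1 → 2 → 3 → 0 → 1 → 2 → 3 → 0 → 1 → 2 → 3 → 0

Answer: 0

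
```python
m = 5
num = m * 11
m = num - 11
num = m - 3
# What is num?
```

Trace:
`m = 5` → m = 5
`num = m * 11` → num = 55
`m = num - 11` → m = 44
`num = m - 3` → num = 41
So num = 41

Answer: 41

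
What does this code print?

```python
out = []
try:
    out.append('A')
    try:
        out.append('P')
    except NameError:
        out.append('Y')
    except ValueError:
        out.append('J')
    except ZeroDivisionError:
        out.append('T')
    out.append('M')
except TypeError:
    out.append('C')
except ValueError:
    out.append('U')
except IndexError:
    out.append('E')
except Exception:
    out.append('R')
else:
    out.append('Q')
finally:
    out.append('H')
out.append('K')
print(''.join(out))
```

Execution trace: 'A' (try body) → 'P' (inner try body, no exception) → 'M' (try body, no exception) → 'Q' (else) → 'H' (finally) → 'K' (after the try/except). Output: APMQHK

Answer: APMQHK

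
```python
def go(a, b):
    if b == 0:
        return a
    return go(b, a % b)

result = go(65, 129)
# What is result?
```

go(65, 129) -> go(129, 65) -> go(65, 64) -> go(64, 1) -> go(1, 0) -> 1

Answer: 1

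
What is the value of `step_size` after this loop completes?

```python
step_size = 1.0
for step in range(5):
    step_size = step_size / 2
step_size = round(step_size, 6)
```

Halving LR 5 times: 1 / 2^5
`step_size` takes the values: 1.0 → 0.5 → 0.25 → 0.125 → 0.0625 → 0.03125

Answer: 0.03125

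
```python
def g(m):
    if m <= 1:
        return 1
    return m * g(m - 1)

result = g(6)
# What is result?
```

g(6) = 6 * 5 * 4 * 3 * 2 * 1 = 720

Answer: 720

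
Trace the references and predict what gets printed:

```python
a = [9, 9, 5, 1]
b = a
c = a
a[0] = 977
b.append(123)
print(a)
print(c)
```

Key concept: multiple aliases.
Step by step:
`a = [9, 9, 5, 1]` → a = [9, 9, 5, 1]
`b = a` → b = [9, 9, 5, 1] (same object as a)
`c = a` → c = [9, 9, 5, 1] (same object as a, b)
`a[0] = 977` → a = [977, 9, 5, 1] (same object as b, c); b = [977, 9, 5, 1] (same object as a, c); c = [977, 9, 5, 1] (same object as a, b)
`b.append(123)` → a = [977, 9, 5, 1, 123] (same object as b, c); b = [977, 9, 5, 1, 123] (same object as a, c); c = [977, 9, 5, 1, 123] (same object as a, b)
`print(a)` → prints [977, 9, 5, 1, 123]
`print(c)` → prints [977, 9, 5, 1, 123]

Answer:
[977, 9, 5, 1, 123]
[977, 9, 5, 1, 123]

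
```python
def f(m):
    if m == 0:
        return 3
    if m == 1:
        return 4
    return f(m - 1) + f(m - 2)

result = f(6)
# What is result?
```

Build up from base cases: f(0)=3, f(1)=4, f(2)=7, f(3)=11, f(4)=18, f(5)=29, f(6)=47

Answer: 47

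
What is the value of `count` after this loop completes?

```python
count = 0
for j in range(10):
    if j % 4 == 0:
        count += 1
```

Count numbers divisible by 4 in range(10)
`count` takes the values: 0 → 1 → 2 → 3

Answer: 3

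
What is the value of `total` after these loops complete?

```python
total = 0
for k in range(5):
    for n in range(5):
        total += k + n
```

Sum of all k+n for k,n in 5x5
`total` takes the values: 0 → 1 → 3 → 6 → 10 → 11 → 13 → 16 → 20 → 25 → 27 → 30 → 34 → 39 → 45 → 48 → 52 → 57 → 63 → 70 → 74 → 79 → 85 → 92 → 100

Answer: 100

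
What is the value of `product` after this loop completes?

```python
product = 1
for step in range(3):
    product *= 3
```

3^3 = 27
`product` takes the values: 1 → 3 → 9 → 27

Answer: 27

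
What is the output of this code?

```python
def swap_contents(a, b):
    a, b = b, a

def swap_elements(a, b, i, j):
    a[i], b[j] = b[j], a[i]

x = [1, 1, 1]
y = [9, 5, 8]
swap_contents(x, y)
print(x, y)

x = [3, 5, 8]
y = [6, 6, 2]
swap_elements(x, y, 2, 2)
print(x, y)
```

Key concept: parameter rebinding vs mutation.
Step by step:
`x = [1, 1, 1]` → x = [1, 1, 1]
`y = [9, 5, 8]` → y = [9, 5, 8]
`swap_contents(x, y)` → no visible change to tracked variables
`print(x, y)` → prints [1, 1, 1] [9, 5, 8]
`x = [3, 5, 8]` → x = [3, 5, 8]
`y = [6, 6, 2]` → y = [6, 6, 2]
`swap_elements(x, y, 2, 2)` → x = [3, 5, 2]; y = [6, 6, 8]
`print(x, y)` → prints [3, 5, 2] [6, 6, 8]

Answer:
[1, 1, 1] [9, 5, 8]
[3, 5, 2] [6, 6, 8]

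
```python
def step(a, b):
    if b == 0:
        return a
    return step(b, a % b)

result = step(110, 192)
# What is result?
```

step(110, 192) -> step(192, 110) -> step(110, 82) -> step(82, 28) -> step(28, 26) -> step(26, 2) -> step(2, 0) -> 2

Answer: 2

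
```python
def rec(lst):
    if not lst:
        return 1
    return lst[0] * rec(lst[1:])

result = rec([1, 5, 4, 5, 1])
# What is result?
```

Product over [1, 5, 4, 5, 1] = 1 * 5 * 4 * 5 * 1 = 100

Answer: 100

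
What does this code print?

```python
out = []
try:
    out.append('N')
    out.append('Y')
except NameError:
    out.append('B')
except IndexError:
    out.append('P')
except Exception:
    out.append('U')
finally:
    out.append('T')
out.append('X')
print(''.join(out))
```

Execution trace: 'N' (try body) → 'Y' (try body, no exception) → 'T' (finally) → 'X' (after the try/except). Output: NYTX

Answer: NYTX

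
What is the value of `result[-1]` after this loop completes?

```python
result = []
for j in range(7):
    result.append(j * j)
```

Last element of squares 0 to 6
`result` takes the values: [] → [0] → [0, 1] → [0, 1, 4] → [0, 1, 4, 9] → [0, 1, 4, 9, 16] → [0, 1, 4, 9, 16, 25] → [0, 1, 4, 9, 16, 25, 36]
So `result[-1]` = 36

Answer: 36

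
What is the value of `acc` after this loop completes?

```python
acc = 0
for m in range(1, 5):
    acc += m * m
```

Sum of squares 1² to 4² = 30
`acc` takes the values: 0 → 1 → 5 → 14 → 30

Answer: 30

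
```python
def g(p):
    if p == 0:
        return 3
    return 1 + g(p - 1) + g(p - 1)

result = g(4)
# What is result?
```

g(p) = 1 + 2·g(p-1), g(0)=3. Closed form: (3+1)·2^4 - 1 = 63.

Answer: 63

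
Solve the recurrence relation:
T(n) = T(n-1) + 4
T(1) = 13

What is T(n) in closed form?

Unrolling: T(n) = T(1) + 4·(n-1) = 13 + 4(n-1) = 4n + 9.

Answer: T(n) = 4n + 9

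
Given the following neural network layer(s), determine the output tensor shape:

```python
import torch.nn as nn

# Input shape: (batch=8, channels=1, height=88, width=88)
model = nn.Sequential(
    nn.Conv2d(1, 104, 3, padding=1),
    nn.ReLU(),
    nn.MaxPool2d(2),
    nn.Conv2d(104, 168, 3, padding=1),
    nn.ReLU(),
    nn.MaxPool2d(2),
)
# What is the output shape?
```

Input: (8, 1, 88, 88) -> after first Conv2d: (8, 104, 88, 88) -> after first MaxPool2d: (8, 104, 44, 44) -> after second Conv2d: (8, 168, 44, 44) -> Output: (8, 168, 22, 22)

Answer: (8, 168, 22, 22)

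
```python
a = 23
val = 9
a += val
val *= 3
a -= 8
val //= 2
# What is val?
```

Trace:
`a = 23` → a = 23
`val = 9` → val = 9
`a += val` → a = 32
`val *= 3` → val = 27
`a -= 8` → a = 24
`val //= 2` → val = 13
So val = 13

Answer: 13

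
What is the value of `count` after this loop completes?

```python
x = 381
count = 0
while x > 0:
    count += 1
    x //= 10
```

Count digits by repeated division by 10
`count` takes the values: 0 → 1 → 2 → 3

Answer: 3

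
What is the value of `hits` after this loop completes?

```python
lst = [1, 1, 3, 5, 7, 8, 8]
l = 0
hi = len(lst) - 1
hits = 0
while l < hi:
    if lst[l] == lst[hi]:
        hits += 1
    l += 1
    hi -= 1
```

Count matching pairs from ends
`hits` takes the values: 0

Answer: 0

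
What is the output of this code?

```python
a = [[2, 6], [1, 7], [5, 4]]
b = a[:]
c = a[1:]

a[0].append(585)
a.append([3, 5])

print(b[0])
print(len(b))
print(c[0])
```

Key concept: slice with nested mutation.
Step by step:
`a = [[2, 6], [1, 7], [5, 4]]` → a = [[2, 6], [1, 7], [5, 4]]
`b = a[:]` → b = [[2, 6], [1, 7], [5, 4]]
`c = a[1:]` → c = [[1, 7], [5, 4]]
`a[0].append(585)` → a = [[2, 6, 585], [1, 7], [5, 4]]; b = [[2, 6, 585], [1, 7], [5, 4]]
`a.append([3, 5])` → a = [[2, 6, 585], [1, 7], [5, 4], [3, 5]]
`print(b[0])` → prints [2, 6, 585]
`print(len(b))` → prints 3
`print(c[0])` → prints [1, 7]

Answer:
[2, 6, 585]
3
[1, 7]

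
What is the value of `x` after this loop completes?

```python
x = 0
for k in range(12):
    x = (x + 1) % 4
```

Increment mod 4, 12 times = 0
`x` takes the values: 0 → 1 → 2 → 3 → 0 → 1 → 2 → 3 → 0 → 1 → 2 → 3 → 0

Answer: 0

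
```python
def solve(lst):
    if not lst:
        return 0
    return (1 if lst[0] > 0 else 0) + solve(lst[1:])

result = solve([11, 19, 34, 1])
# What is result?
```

Count of positive elements in [11, 19, 34, 1] = 4

Answer: 4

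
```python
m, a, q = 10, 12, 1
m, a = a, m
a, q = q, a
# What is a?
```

Trace:
`m, a, q = 10, 12, 1` → m = 10; a = 12; q = 1
`m, a = a, m` → m = 12; a = 10
`a, q = q, a` → a = 1; q = 10
So a = 1

Answer: 1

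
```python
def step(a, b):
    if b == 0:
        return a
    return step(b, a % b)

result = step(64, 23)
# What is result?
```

step(64, 23) -> step(23, 18) -> step(18, 5) -> step(5, 3) -> step(3, 2) -> step(2, 1) -> step(1, 0) -> 1

Answer: 1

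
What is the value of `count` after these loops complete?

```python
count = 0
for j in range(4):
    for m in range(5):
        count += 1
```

4 * 5 = 20
`count` takes the values: 0 → 1 → 2 → 3 → 4 → 5 → 6 → 7 → 8 → 9 → 10 → 11 → 12 → 13 → 14 → 15 → 16 → 17 → 18 → 19 → 20

Answer: 20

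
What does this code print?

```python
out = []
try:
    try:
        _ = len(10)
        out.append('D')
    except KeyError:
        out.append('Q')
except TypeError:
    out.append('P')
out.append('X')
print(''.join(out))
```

Execution trace: 'P' (outer except TypeError) → 'X' (after the try/except). Output: PX

Answer: PX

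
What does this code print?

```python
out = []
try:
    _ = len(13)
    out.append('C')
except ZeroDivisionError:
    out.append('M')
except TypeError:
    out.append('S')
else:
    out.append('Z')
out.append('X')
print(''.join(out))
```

Execution trace: 'S' (except TypeError) → 'X' (after the try/except). Output: SX

Answer: SX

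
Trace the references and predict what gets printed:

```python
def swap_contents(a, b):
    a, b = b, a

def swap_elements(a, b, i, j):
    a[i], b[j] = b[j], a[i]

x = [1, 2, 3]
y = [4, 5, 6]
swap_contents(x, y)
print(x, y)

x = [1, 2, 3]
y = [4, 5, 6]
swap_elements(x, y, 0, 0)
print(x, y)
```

Key concept: parameter rebinding vs mutation.
Step by step:
`x = [1, 2, 3]` → x = [1, 2, 3]
`y = [4, 5, 6]` → y = [4, 5, 6]
`swap_contents(x, y)` → no visible change to tracked variables
`print(x, y)` → prints [1, 2, 3] [4, 5, 6]
`x = [1, 2, 3]` → x = [1, 2, 3]
`y = [4, 5, 6]` → y = [4, 5, 6]
`swap_elements(x, y, 0, 0)` → x = [4, 2, 3]; y = [1, 5, 6]
`print(x, y)` → prints [4, 2, 3] [1, 5, 6]

Answer:
[1, 2, 3] [4, 5, 6]
[4, 2, 3] [1, 5, 6]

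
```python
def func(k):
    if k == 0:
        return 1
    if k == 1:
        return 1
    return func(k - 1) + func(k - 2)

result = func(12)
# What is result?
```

Build up from base cases: func(0)=1, func(1)=1, func(2)=2, func(3)=3, func(4)=5, func(5)=8, func(6)=13, ..., func(12)=233

Answer: 233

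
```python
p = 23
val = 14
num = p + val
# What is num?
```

Trace:
`p = 23` → p = 23
`val = 14` → val = 14
`num = p + val` → num = 37
So num = 37

Answer: 37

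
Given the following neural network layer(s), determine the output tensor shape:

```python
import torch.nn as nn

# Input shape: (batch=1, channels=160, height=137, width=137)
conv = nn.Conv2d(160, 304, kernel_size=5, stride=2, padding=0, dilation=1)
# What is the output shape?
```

Input: (1, 160, 137, 137) -> Output: (1, 304, 67, 67)

Answer: (1, 304, 67, 67)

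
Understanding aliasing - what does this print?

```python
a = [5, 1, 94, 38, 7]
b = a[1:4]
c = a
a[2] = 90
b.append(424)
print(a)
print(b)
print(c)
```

Key concept: slice vs alias.
Step by step:
`a = [5, 1, 94, 38, 7]` → a = [5, 1, 94, 38, 7]
`b = a[1:4]` → b = [1, 94, 38]
`c = a` → c = [5, 1, 94, 38, 7] (same object as a)
`a[2] = 90` → a = [5, 1, 90, 38, 7] (same object as c); c = [5, 1, 90, 38, 7] (same object as a)
`b.append(424)` → b = [1, 94, 38, 424]
`print(a)` → prints [5, 1, 90, 38, 7]
`print(b)` → prints [1, 94, 38, 424]
`print(c)` → prints [5, 1, 90, 38, 7]

Answer:
[5, 1, 90, 38, 7]
[1, 94, 38, 424]
[5, 1, 90, 38, 7]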